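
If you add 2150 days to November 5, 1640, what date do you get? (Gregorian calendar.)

September 25, 1646

+365 (one year) → Nov 5, 1641 (1785 left).
+365 (one year) → Nov 5, 1642 (1420 left).
+365 (one year) → Nov 5, 1643 (1055 left).
+366 (one year; includes Feb 29, 1644) → Nov 5, 1644 (689 left).
+365 (one year) → Nov 5, 1645 (324 left).
Nov has 30 days: +26 → Dec 1, 1645 (298 left).
Dec has 31 days: +31 → Jan 1, 1646 (267 left).
Jan has 31 days: +31 → Feb 1, 1646 (236 left).
Feb has 28 days: +28 → Mar 1, 1646 (208 left).
Mar has 31 days: +31 → Apr 1, 1646 (177 left).
Apr has 30 days: +30 → May 1, 1646 (147 left).
May has 31 days: +31 → Jun 1, 1646 (116 left).
Jun has 30 days: +30 → Jul 1, 1646 (86 left).
Jul has 31 days: +31 → Aug 1, 1646 (55 left).
Aug has 31 days: +31 → Sep 1, 1646 (24 left).
+24 → Sep 25, 1646.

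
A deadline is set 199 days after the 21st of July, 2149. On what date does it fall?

February 5, 2150

Jul has 31 days: +11 → Aug 1, 2149 (188 left).
Aug has 31 days: +31 → Sep 1, 2149 (157 left).
Sep has 30 days: +30 → Oct 1, 2149 (127 left).
Oct has 31 days: +31 → Nov 1, 2149 (96 left).
Nov has 30 days: +30 → Dec 1, 2149 (66 left).
Dec has 31 days: +31 → Jan 1, 2150 (35 left).
Jan has 31 days: +31 → Feb 1, 2150 (4 left).
+4 → Feb 5, 2150.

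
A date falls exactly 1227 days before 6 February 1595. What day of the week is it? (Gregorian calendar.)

Saturday

Feb 6, 1595 is a Monday.
1227 mod 7 = 2, so 1227 days before a Monday is Monday − 2 = Saturday.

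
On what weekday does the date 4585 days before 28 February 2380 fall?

Thursday

First find the weekday of Feb 28, 2380. Doomsday rule: the anchor day for the 2300s is Wednesday. For year 80: 80÷12 = 6 r 8, and 8÷4 = 2, so 6+8+2 = 16.
Wednesday + 16 ≡ Friday — that's 2380's doomsday.
In February the doomsday date is Feb 29 (2380 is a leap year (divisible by 4)).
Feb 28 is 1 day before Feb 29; 1 mod 7 = 1, so Friday − 1 = Thursday.
4585 mod 7 = 0, so 4585 days before a Thursday is Thursday − 0 = Thursday.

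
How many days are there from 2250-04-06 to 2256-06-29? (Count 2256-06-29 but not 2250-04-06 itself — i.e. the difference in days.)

2276

Apr 6, 2250 → Apr 6, 2251: 365 days.
Apr 6, 2251 → Apr 6, 2252: 366 days (Feb 29, 2252 is in that span).
Apr 6, 2252 → Apr 6, 2253: 365 days.
Apr 6, 2253 → Apr 6, 2254: 365 days.
Apr 6, 2254 → Apr 6, 2255: 365 days.
Apr 6, 2255 → Apr 6, 2256: 366 days (Feb 29, 2256 is in that span).
Apr 6, 2256 → May 6, 2256: 30 days (April has 30).
May 6, 2256 → Jun 6, 2256: 31 days (May has 31).
Jun 6, 2256 → Jun 29, 2256: 23 days.
Total: 2276 days.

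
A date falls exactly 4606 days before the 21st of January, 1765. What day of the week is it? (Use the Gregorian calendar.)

Monday

Jan 21, 1765 is a Monday.
4606 mod 7 = 0, so 4606 days before a Monday is Monday − 0 = Monday.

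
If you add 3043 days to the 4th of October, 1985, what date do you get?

February 2, 1994

+365 (one year) → Oct 4, 1986 (2678 left).
+365 (one year) → Oct 4, 1987 (2313 left).
+366 (one year; includes Feb 29, 1988) → Oct 4, 1988 (1947 left).
+365 (one year) → Oct 4, 1989 (1582 left).
+365 (one year) → Oct 4, 1990 (1217 left).
+365 (one year) → Oct 4, 1991 (852 left).
+366 (one year; includes Feb 29, 1992) → Oct 4, 1992 (486 left).
+365 (one year) → Oct 4, 1993 (121 left).
Oct has 31 days: +28 → Nov 1, 1993 (93 left).
Nov has 30 days: +30 → Dec 1, 1993 (63 left).
Dec has 31 days: +31 → Jan 1, 1994 (32 left).
Jan has 31 days: +31 → Feb 1, 1994 (1 left).
+1 → Feb 2, 1994.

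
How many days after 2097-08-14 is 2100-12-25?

Aug 14, 2097 → Aug 14, 2098: 365 days.
Aug 14, 2098 → Aug 14, 2099: 365 days.
Aug 14, 2099 → Aug 14, 2100: 365 days.
Aug 14, 2100 → Sep 14, 2100: 31 days (August has 31).
Sep 14, 2100 → Oct 14, 2100: 30 days (September has 30).
Oct 14, 2100 → Nov 14, 2100: 31 days (October has 31).
Nov 14, 2100 → Dec 14, 2100: 30 days (November has 30).
Dec 14, 2100 → Dec 25, 2100: 11 days.
Total: 1228 days.

1228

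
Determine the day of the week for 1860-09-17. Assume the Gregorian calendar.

Doomsday rule: the anchor day for the 1800s is Friday. For year 60: 60÷12 = 5 r 0, and 0÷4 = 0, so 5+0+0 = 5.
Friday + 5 ≡ Wednesday — that's 1860's doomsday.
In September the doomsday date is Sep 5.
Sep 17 is 12 days after Sep 5; 12 mod 7 = 5, so Wednesday + 5 = Monday.

Monday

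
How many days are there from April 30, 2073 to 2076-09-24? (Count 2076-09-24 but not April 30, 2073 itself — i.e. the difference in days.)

Apr 30, 2073 → Apr 30, 2074: 365 days.
Apr 30, 2074 → Apr 30, 2075: 365 days.
Apr 30, 2075 → Apr 30, 2076: 366 days (Feb 29, 2076 is in that span).
Apr 30, 2076 → May 30, 2076: 30 days (April has 30).
May 30, 2076 → Jun 30, 2076: 31 days (May has 31).
Jun 30, 2076 → Jul 30, 2076: 30 days (June has 30).
Jul 30, 2076 → Aug 30, 2076: 31 days (July has 31).
Aug 30, 2076 → Sep 24, 2076: 25 days.
Total: 1243 days.

1243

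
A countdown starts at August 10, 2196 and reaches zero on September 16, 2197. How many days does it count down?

Aug 10, 2196 → Aug 10, 2197: 365 days.
Aug 10, 2197 → Sep 10, 2197: 31 days (August has 31).
Sep 10, 2197 → Sep 16, 2197: 6 days.
Total: 402 days.

402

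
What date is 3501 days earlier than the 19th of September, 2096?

February 18, 2087

−366 (one year; includes Feb 29, 2096) → Sep 19, 2095 (3135 left).
−365 (one year) → Sep 19, 2094 (2770 left).
−365 (one year) → Sep 19, 2093 (2405 left).
−365 (one year) → Sep 19, 2092 (2040 left).
−366 (one year; includes Feb 29, 2092) → Sep 19, 2091 (1674 left).
−365 (one year) → Sep 19, 2090 (1309 left).
−365 (one year) → Sep 19, 2089 (944 left).
−365 (one year) → Sep 19, 2088 (579 left).
−366 (one year; includes Feb 29, 2088) → Sep 19, 2087 (213 left).
−19 → Aug 31, 2087 (end of Aug, 31 days; 194 left).
−31 → Jul 31, 2087 (end of Jul, 31 days; 163 left).
−31 → Jun 30, 2087 (end of Jun, 30 days; 132 left).
−30 → May 31, 2087 (end of May, 31 days; 102 left).
−31 → Apr 30, 2087 (end of Apr, 30 days; 71 left).
−30 → Mar 31, 2087 (end of Mar, 31 days; 41 left).
−31 → Feb 28, 2087 (end of Feb, 28 days; 10 left).
−10 → Feb 18, 2087.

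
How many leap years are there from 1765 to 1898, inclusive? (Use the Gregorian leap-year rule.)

Multiples of 4 in [1765,1898]: 33.
Of those, multiples of 100: 1 (not leap unless ÷400).
Multiples of 400: 0.
Leap years = 33 − 1 + 0 = 32.

32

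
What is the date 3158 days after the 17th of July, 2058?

+365 (one year) → Jul 17, 2059 (2793 left).
+366 (one year; includes Feb 29, 2060) → Jul 17, 2060 (2427 left).
+365 (one year) → Jul 17, 2061 (2062 left).
+365 (one year) → Jul 17, 2062 (1697 left).
+365 (one year) → Jul 17, 2063 (1332 left).
+366 (one year; includes Feb 29, 2064) → Jul 17, 2064 (966 left).
+365 (one year) → Jul 17, 2065 (601 left).
+365 (one year) → Jul 17, 2066 (236 left).
Jul has 31 days: +15 → Aug 1, 2066 (221 left).
Aug has 31 days: +31 → Sep 1, 2066 (190 left).
Sep has 30 days: +30 → Oct 1, 2066 (160 left).
Oct has 31 days: +31 → Nov 1, 2066 (129 left).
Nov has 30 days: +30 → Dec 1, 2066 (99 left).
Dec has 31 days: +31 → Jan 1, 2067 (68 left).
Jan has 31 days: +31 → Feb 1, 2067 (37 left).
Feb has 28 days: +28 → Mar 1, 2067 (9 left).
+9 → Mar 10, 2067.

March 10, 2067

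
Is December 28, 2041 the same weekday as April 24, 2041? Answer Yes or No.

From Apr 24, 2041 to Dec 28, 2041 is 248 days.
248 mod 7 = 3, so they are different weekdays.
(Apr 24, 2041 is a Wednesday; Dec 28, 2041 is a Saturday.)

No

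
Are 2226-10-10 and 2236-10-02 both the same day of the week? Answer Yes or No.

From Oct 10, 2226 to Oct 2, 2236 is 3645 days.
3645 mod 7 = 5, so they are different weekdays.
(Oct 10, 2226 is a Tuesday; Oct 2, 2236 is a Sunday.)

No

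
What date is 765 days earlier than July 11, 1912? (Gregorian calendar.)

−366 (one year; includes Feb 29, 1912) → Jul 11, 1911 (399 left).
−11 → Jun 30, 1911 (end of Jun, 30 days; 388 left).
−30 → May 31, 1911 (end of May, 31 days; 358 left).
−31 → Apr 30, 1911 (end of Apr, 30 days; 327 left).
−30 → Mar 31, 1911 (end of Mar, 31 days; 297 left).
−31 → Feb 28, 1911 (end of Feb, 28 days; 266 left).
−28 → Jan 31, 1911 (end of Jan, 31 days; 238 left).
−31 → Dec 31, 1910 (end of Dec, 31 days; 207 left).
−31 → Nov 30, 1910 (end of Nov, 30 days; 176 left).
−30 → Oct 31, 1910 (end of Oct, 31 days; 146 left).
−31 → Sep 30, 1910 (end of Sep, 30 days; 115 left).
−30 → Aug 31, 1910 (end of Aug, 31 days; 85 left).
−31 → Jul 31, 1910 (end of Jul, 31 days; 54 left).
−31 → Jun 30, 1910 (end of Jun, 30 days; 23 left).
−23 → Jun 7, 1910.

June 7, 1910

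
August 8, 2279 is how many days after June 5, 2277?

Jun 5, 2277 → Jun 5, 2278: 365 days.
Jun 5, 2278 → Jun 5, 2279: 365 days.
Jun 5, 2279 → Jul 5, 2279: 30 days (June has 30).
Jul 5, 2279 → Aug 5, 2279: 31 days (July has 31).
Aug 5, 2279 → Aug 8, 2279: 3 days.
Total: 794 days.

794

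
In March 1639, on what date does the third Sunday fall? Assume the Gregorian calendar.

March 1, 1639 is a Tuesday.
The first Sunday is therefore March 6 (5 days later).
The third Sunday is 6 + 2×7 = March 20.

March 20, 1639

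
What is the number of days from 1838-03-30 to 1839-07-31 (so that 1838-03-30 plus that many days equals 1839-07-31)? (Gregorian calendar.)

488

Mar 30, 1838 → Mar 30, 1839: 365 days.
Mar 30, 1839 → Apr 30, 1839: 31 days (March has 31).
Apr 30, 1839 → May 30, 1839: 30 days (April has 30).
May 30, 1839 → Jun 30, 1839: 31 days (May has 31).
Jun 30, 1839 → Jul 30, 1839: 30 days (June has 30).
Jul 30, 1839 → Jul 31, 1839: 1 days.
Total: 488 days.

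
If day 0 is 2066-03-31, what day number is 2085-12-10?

Mar 31, 2066 → Mar 31, 2067: 365 days.
Mar 31, 2067 → Mar 31, 2068: 366 days (Feb 29, 2068 is in that span).
Mar 31, 2068 → Mar 31, 2069: 365 days.
Mar 31, 2069 → Mar 31, 2070: 365 days.
Mar 31, 2070 → Mar 31, 2071: 365 days.
Mar 31, 2071 → Mar 31, 2072: 366 days (Feb 29, 2072 is in that span).
Mar 31, 2072 → Mar 31, 2073: 365 days.
Mar 31, 2073 → Mar 31, 2074: 365 days.
Mar 31, 2074 → Mar 31, 2075: 365 days.
Mar 31, 2075 → Mar 31, 2076: 366 days (Feb 29, 2076 is in that span).
Mar 31, 2076 → Mar 31, 2077: 365 days.
Mar 31, 2077 → Mar 31, 2078: 365 days.
Mar 31, 2078 → Mar 31, 2079: 365 days.
Mar 31, 2079 → Mar 31, 2080: 366 days (Feb 29, 2080 is in that span).
Mar 31, 2080 → Mar 31, 2081: 365 days.
Mar 31, 2081 → Mar 31, 2082: 365 days.
Mar 31, 2082 → Mar 31, 2083: 365 days.
Mar 31, 2083 → Mar 31, 2084: 366 days (Feb 29, 2084 is in that span).
Mar 31, 2084 → Mar 31, 2085: 365 days.
Mar 31, 2085 → Apr 30, 2085: 30 days (March has 31).
Apr 30, 2085 → May 30, 2085: 30 days (April has 30).
May 30, 2085 → Jun 30, 2085: 31 days (May has 31).
Jun 30, 2085 → Jul 30, 2085: 30 days (June has 30).
Jul 30, 2085 → Aug 30, 2085: 31 days (July has 31).
Aug 30, 2085 → Sep 30, 2085: 31 days (August has 31).
Sep 30, 2085 → Oct 30, 2085: 30 days (September has 30).
Oct 30, 2085 → Nov 30, 2085: 31 days (October has 31).
Nov 30, 2085 → Dec 10, 2085: 10 days.
Total: 7194 days.

7194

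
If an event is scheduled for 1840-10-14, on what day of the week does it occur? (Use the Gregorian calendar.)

Wednesday

Doomsday rule: the anchor day for the 1800s is Friday. For year 40: 40÷12 = 3 r 4, and 4÷4 = 1, so 3+4+1 = 8.
Friday + 8 ≡ Saturday — that's 1840's doomsday.
In October the doomsday date is Oct 10.
Oct 14 is 4 days after Oct 10; 4 mod 7 = 4, so Saturday + 4 = Wednesday.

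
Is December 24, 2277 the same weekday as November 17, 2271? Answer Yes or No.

From Nov 17, 2271 to Dec 24, 2277 is 2229 days.
2229 mod 7 = 3, so they are different weekdays.
(Nov 17, 2271 is a Friday; Dec 24, 2277 is a Monday.)

No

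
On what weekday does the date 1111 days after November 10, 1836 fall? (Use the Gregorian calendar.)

Nov 10, 1836 is a Thursday.
1111 mod 7 = 5, so 1111 days after a Thursday is Thursday + 5 = Tuesday.

Tuesday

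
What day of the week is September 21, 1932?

January 1, 1932 is a Friday.
Jan 1, 1932 → Feb 1, 1932: 31 days (January has 31).
Feb 1, 1932 → Mar 1, 1932: 29 days (February has 29).
Mar 1, 1932 → Apr 1, 1932: 31 days (March has 31).
Apr 1, 1932 → May 1, 1932: 30 days (April has 30).
May 1, 1932 → Jun 1, 1932: 31 days (May has 31).
Jun 1, 1932 → Jul 1, 1932: 30 days (June has 30).
Jul 1, 1932 → Aug 1, 1932: 31 days (July has 31).
Aug 1, 1932 → Sep 1, 1932: 31 days (August has 31).
Sep 1, 1932 → Sep 21, 1932: 20 days.
Total: 264 days.
264 mod 7 = 5, so Friday + 5 = Wednesday.

Wednesday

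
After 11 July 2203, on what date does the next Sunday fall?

July 17, 2203

Jul 11, 2203 is a Monday.
From Monday to the next Sunday is 6 days.
Jul 11, 2203 + 6 = Jul 17, 2203.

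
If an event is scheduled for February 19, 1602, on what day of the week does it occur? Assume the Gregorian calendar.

Doomsday rule: the anchor day for the 1600s is Tuesday. For year 02: 2÷12 = 0 r 2, and 2÷4 = 0, so 0+2+0 = 2.
Tuesday + 2 ≡ Thursday — that's 1602's doomsday.
In February the doomsday date is Feb 28 (1602 is not a leap year).
Feb 19 is 9 days before Feb 28; 9 mod 7 = 2, so Thursday − 2 = Tuesday.

Tuesday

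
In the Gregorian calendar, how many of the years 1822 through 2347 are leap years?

Multiples of 4 in [1822,2347]: 131.
Of those, multiples of 100: 5 (not leap unless ÷400).
Multiples of 400: 1.
Leap years = 131 − 5 + 1 = 127.

127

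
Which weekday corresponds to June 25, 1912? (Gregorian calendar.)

Doomsday rule: the anchor day for the 1900s is Wednesday. For year 12: 12÷12 = 1 r 0, and 0÷4 = 0, so 1+0+0 = 1.
Wednesday + 1 ≡ Thursday — that's 1912's doomsday.
In June the doomsday date is Jun 6.
Jun 25 is 19 days after Jun 6; 19 mod 7 = 5, so Thursday + 5 = Tuesday.

Tuesday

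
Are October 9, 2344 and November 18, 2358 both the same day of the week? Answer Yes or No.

From Oct 9, 2344 to Nov 18, 2358 is 5153 days.
5153 mod 7 = 1, so they are different weekdays.
(Oct 9, 2344 is a Monday; Nov 18, 2358 is a Tuesday.)

No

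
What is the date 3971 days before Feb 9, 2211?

March 27, 2200

−365 (one year) → Feb 9, 2210 (3606 left).
−365 (one year) → Feb 9, 2209 (3241 left).
−366 (one year; includes Feb 29, 2208) → Feb 9, 2208 (2875 left).
−365 (one year) → Feb 9, 2207 (2510 left).
−365 (one year) → Feb 9, 2206 (2145 left).
−365 (one year) → Feb 9, 2205 (1780 left).
−366 (one year; includes Feb 29, 2204) → Feb 9, 2204 (1414 left).
−365 (one year) → Feb 9, 2203 (1049 left).
−365 (one year) → Feb 9, 2202 (684 left).
−365 (one year) → Feb 9, 2201 (319 left).
−9 → Jan 31, 2201 (end of Jan, 31 days; 310 left).
−31 → Dec 31, 2200 (end of Dec, 31 days; 279 left).
−31 → Nov 30, 2200 (end of Nov, 30 days; 248 left).
−30 → Oct 31, 2200 (end of Oct, 31 days; 218 left).
−31 → Sep 30, 2200 (end of Sep, 30 days; 187 left).
−30 → Aug 31, 2200 (end of Aug, 31 days; 157 left).
−31 → Jul 31, 2200 (end of Jul, 31 days; 126 left).
−31 → Jun 30, 2200 (end of Jun, 30 days; 95 left).
−30 → May 31, 2200 (end of May, 31 days; 65 left).
−31 → Apr 30, 2200 (end of Apr, 30 days; 34 left).
−30 → Mar 31, 2200 (end of Mar, 31 days; 4 left).
−4 → Mar 27, 2200.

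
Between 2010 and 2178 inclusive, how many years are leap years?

Multiples of 4 in [2010,2178]: 42.
Of those, multiples of 100: 1 (not leap unless ÷400).
Multiples of 400: 0.
Leap years = 42 − 1 + 0 = 41.

41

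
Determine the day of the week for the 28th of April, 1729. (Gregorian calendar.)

Doomsday rule: the anchor day for the 1700s is Sunday. For year 29: 29÷12 = 2 r 5, and 5÷4 = 1, so 2+5+1 = 8.
Sunday + 8 ≡ Monday — that's 1729's doomsday.
In April the doomsday date is Apr 4.
Apr 28 is 24 days after Apr 4; 24 mod 7 = 3, so Monday + 3 = Thursday.

Thursday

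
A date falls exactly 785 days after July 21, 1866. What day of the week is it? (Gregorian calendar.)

Jul 21, 1866 is a Saturday.
785 mod 7 = 1, so 785 days after a Saturday is Saturday + 1 = Sunday.

Sunday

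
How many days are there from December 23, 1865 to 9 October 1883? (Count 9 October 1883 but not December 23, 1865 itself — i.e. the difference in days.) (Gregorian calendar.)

Dec 23, 1865 → Dec 23, 1866: 365 days.
Dec 23, 1866 → Dec 23, 1867: 365 days.
Dec 23, 1867 → Dec 23, 1868: 366 days (Feb 29, 1868 is in that span).
Dec 23, 1868 → Dec 23, 1869: 365 days.
Dec 23, 1869 → Dec 23, 1870: 365 days.
Dec 23, 1870 → Dec 23, 1871: 365 days.
Dec 23, 1871 → Dec 23, 1872: 366 days (Feb 29, 1872 is in that span).
Dec 23, 1872 → Dec 23, 1873: 365 days.
Dec 23, 1873 → Dec 23, 1874: 365 days.
Dec 23, 1874 → Dec 23, 1875: 365 days.
Dec 23, 1875 → Dec 23, 1876: 366 days (Feb 29, 1876 is in that span).
Dec 23, 1876 → Dec 23, 1877: 365 days.
Dec 23, 1877 → Dec 23, 1878: 365 days.
Dec 23, 1878 → Dec 23, 1879: 365 days.
Dec 23, 1879 → Dec 23, 1880: 366 days (Feb 29, 1880 is in that span).
Dec 23, 1880 → Dec 23, 1881: 365 days.
Dec 23, 1881 → Dec 23, 1882: 365 days.
Dec 23, 1882 → Jan 23, 1883: 31 days (December has 31).
Jan 23, 1883 → Feb 23, 1883: 31 days (January has 31).
Feb 23, 1883 → Mar 23, 1883: 28 days (February has 28).
Mar 23, 1883 → Apr 23, 1883: 31 days (March has 31).
Apr 23, 1883 → May 23, 1883: 30 days (April has 30).
May 23, 1883 → Jun 23, 1883: 31 days (May has 31).
Jun 23, 1883 → Jul 23, 1883: 30 days (June has 30).
Jul 23, 1883 → Aug 23, 1883: 31 days (July has 31).
Aug 23, 1883 → Sep 23, 1883: 31 days (August has 31).
Sep 23, 1883 → Oct 9, 1883: 16 days.
Total: 6499 days.

6499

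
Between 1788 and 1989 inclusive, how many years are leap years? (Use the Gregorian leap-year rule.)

Multiples of 4 in [1788,1989]: 51.
Of those, multiples of 100: 2 (not leap unless ÷400).
Multiples of 400: 0.
Leap years = 51 − 2 + 0 = 49.

49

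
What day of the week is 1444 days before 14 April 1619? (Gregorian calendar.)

Friday

First find the weekday of Apr 14, 1619. Doomsday rule: the anchor day for the 1600s is Tuesday. For year 19: 19÷12 = 1 r 7, and 7÷4 = 1, so 1+7+1 = 9.
Tuesday + 9 ≡ Thursday — that's 1619's doomsday.
In April the doomsday date is Apr 4.
Apr 14 is 10 days after Apr 4; 10 mod 7 = 3, so Thursday + 3 = Sunday.
1444 mod 7 = 2, so 1444 days before a Sunday is Sunday − 2 = Friday.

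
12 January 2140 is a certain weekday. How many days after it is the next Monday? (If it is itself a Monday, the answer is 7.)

6

Jan 12, 2140 is a Tuesday.
From Tuesday to the next Monday is 6 days.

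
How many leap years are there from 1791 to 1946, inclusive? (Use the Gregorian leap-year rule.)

37

Multiples of 4 in [1791,1946]: 39.
Of those, multiples of 100: 2 (not leap unless ÷400).
Multiples of 400: 0.
Leap years = 39 − 2 + 0 = 37.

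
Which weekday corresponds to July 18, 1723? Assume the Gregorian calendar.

Sunday

Doomsday rule: the anchor day for the 1700s is Sunday. For year 23: 23÷12 = 1 r 11, and 11÷4 = 2, so 1+11+2 = 14.
Sunday + 14 ≡ Sunday — that's 1723's doomsday.
In July the doomsday date is Jul 11.
Jul 18 is 7 days after Jul 11; 7 mod 7 = 0, so Sunday + 0 = Sunday.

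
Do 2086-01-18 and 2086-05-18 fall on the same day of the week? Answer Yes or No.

No

From Jan 18, 2086 to May 18, 2086 is 120 days.
120 mod 7 = 1, so they are different weekdays.
(Jan 18, 2086 is a Friday; May 18, 2086 is a Saturday.)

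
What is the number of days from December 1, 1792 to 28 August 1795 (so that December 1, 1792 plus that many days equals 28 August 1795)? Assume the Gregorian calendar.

1000

Dec 1, 1792 → Dec 1, 1793: 365 days.
Dec 1, 1793 → Dec 1, 1794: 365 days.
Dec 1, 1794 → Jan 1, 1795: 31 days (December has 31).
Jan 1, 1795 → Feb 1, 1795: 31 days (January has 31).
Feb 1, 1795 → Mar 1, 1795: 28 days (February has 28).
Mar 1, 1795 → Apr 1, 1795: 31 days (March has 31).
Apr 1, 1795 → May 1, 1795: 30 days (April has 30).
May 1, 1795 → Jun 1, 1795: 31 days (May has 31).
Jun 1, 1795 → Jul 1, 1795: 30 days (June has 30).
Jul 1, 1795 → Aug 1, 1795: 31 days (July has 31).
Aug 1, 1795 → Aug 28, 1795: 27 days.
Total: 1000 days.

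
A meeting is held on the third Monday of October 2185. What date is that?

October 17, 2185

October 1, 2185 is a Saturday.
The first Monday is therefore October 3 (2 days later).
The third Monday is 3 + 2×7 = October 17.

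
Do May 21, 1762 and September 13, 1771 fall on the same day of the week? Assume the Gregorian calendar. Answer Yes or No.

From May 21, 1762 to Sep 13, 1771 is 3402 days.
3402 mod 7 = 0, so they are the same weekday.
(May 21, 1762 is a Friday; Sep 13, 1771 is a Friday.)

Yes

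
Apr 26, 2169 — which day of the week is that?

Wednesday

Doomsday rule: the anchor day for the 2100s is Sunday. For year 69: 69÷12 = 5 r 9, and 9÷4 = 2, so 5+9+2 = 16.
Sunday + 16 ≡ Tuesday — that's 2169's doomsday.
In April the doomsday date is Apr 4.
Apr 26 is 22 days after Apr 4; 22 mod 7 = 1, so Tuesday + 1 = Wednesday.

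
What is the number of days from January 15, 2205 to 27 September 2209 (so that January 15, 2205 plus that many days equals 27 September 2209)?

1716

Jan 15, 2205 → Jan 15, 2206: 365 days.
Jan 15, 2206 → Jan 15, 2207: 365 days.
Jan 15, 2207 → Jan 15, 2208: 365 days.
Jan 15, 2208 → Jan 15, 2209: 366 days (Feb 29, 2208 is in that span).
Jan 15, 2209 → Feb 15, 2209: 31 days (January has 31).
Feb 15, 2209 → Mar 15, 2209: 28 days (February has 28).
Mar 15, 2209 → Apr 15, 2209: 31 days (March has 31).
Apr 15, 2209 → May 15, 2209: 30 days (April has 30).
May 15, 2209 → Jun 15, 2209: 31 days (May has 31).
Jun 15, 2209 → Jul 15, 2209: 30 days (June has 30).
Jul 15, 2209 → Aug 15, 2209: 31 days (July has 31).
Aug 15, 2209 → Sep 15, 2209: 31 days (August has 31).
Sep 15, 2209 → Sep 27, 2209: 12 days.
Total: 1716 days.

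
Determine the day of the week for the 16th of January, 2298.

Sunday

Doomsday rule: the anchor day for the 2200s is Friday. For year 98: 98÷12 = 8 r 2, and 2÷4 = 0, so 8+2+0 = 10.
Friday + 10 ≡ Monday — that's 2298's doomsday.
In January the doomsday date is Jan 3 (2298 is not a leap year).
Jan 16 is 13 days after Jan 3; 13 mod 7 = 6, so Monday + 6 = Sunday.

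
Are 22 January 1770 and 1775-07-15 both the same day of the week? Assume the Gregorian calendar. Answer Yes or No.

From Jan 22, 1770 to Jul 15, 1775 is 2000 days.
2000 mod 7 = 5, so they are different weekdays.
(Jan 22, 1770 is a Monday; Jul 15, 1775 is a Saturday.)

No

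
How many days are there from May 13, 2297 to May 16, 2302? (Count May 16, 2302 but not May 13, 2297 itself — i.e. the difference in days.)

1828

May 13, 2297 → May 13, 2298: 365 days.
May 13, 2298 → May 13, 2299: 365 days.
May 13, 2299 → May 13, 2300: 365 days.
May 13, 2300 → May 13, 2301: 365 days.
May 13, 2301 → Jun 13, 2301: 31 days (May has 31).
Jun 13, 2301 → Jul 13, 2301: 30 days (June has 30).
Jul 13, 2301 → Aug 13, 2301: 31 days (July has 31).
Aug 13, 2301 → Sep 13, 2301: 31 days (August has 31).
Sep 13, 2301 → Oct 13, 2301: 30 days (September has 30).
Oct 13, 2301 → Nov 13, 2301: 31 days (October has 31).
Nov 13, 2301 → Dec 13, 2301: 30 days (November has 30).
Dec 13, 2301 → Jan 13, 2302: 31 days (December has 31).
Jan 13, 2302 → Feb 13, 2302: 31 days (January has 31).
Feb 13, 2302 → Mar 13, 2302: 28 days (February has 28).
Mar 13, 2302 → Apr 13, 2302: 31 days (March has 31).
Apr 13, 2302 → May 13, 2302: 30 days (April has 30).
May 13, 2302 → May 16, 2302: 3 days.
Total: 1828 days.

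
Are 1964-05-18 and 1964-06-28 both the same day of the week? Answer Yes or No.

From May 18, 1964 to Jun 28, 1964 is 41 days.
41 mod 7 = 6, so they are different weekdays.
(May 18, 1964 is a Monday; Jun 28, 1964 is a Sunday.)

No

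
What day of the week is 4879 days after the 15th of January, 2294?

Jan 15, 2294 is a Monday.
4879 mod 7 = 0, so 4879 days after a Monday is Monday + 0 = Monday.

Monday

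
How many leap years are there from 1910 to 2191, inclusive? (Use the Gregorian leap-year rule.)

Multiples of 4 in [1910,2191]: 70.
Of those, multiples of 100: 2 (not leap unless ÷400).
Multiples of 400: 1.
Leap years = 70 − 2 + 1 = 69.

69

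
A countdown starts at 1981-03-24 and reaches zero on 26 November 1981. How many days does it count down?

Mar 24, 1981 → Apr 24, 1981: 31 days (March has 31).
Apr 24, 1981 → May 24, 1981: 30 days (April has 30).
May 24, 1981 → Jun 24, 1981: 31 days (May has 31).
Jun 24, 1981 → Jul 24, 1981: 30 days (June has 30).
Jul 24, 1981 → Aug 24, 1981: 31 days (July has 31).
Aug 24, 1981 → Sep 24, 1981: 31 days (August has 31).
Sep 24, 1981 → Oct 24, 1981: 30 days (September has 30).
Oct 24, 1981 → Nov 24, 1981: 31 days (October has 31).
Nov 24, 1981 → Nov 26, 1981: 2 days.
Total: 247 days.

247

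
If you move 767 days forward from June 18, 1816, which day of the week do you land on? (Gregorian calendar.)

Jun 18, 1816 is a Tuesday.
767 mod 7 = 4, so 767 days after a Tuesday is Tuesday + 4 = Saturday.

Saturday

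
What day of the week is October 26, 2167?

Monday

Doomsday rule: the anchor day for the 2100s is Sunday. For year 67: 67÷12 = 5 r 7, and 7÷4 = 1, so 5+7+1 = 13.
Sunday + 13 ≡ Saturday — that's 2167's doomsday.
In October the doomsday date is Oct 10.
Oct 26 is 16 days after Oct 10; 16 mod 7 = 2, so Saturday + 2 = Monday.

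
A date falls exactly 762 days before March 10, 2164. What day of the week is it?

First find the weekday of Mar 10, 2164. Doomsday rule: the anchor day for the 2100s is Sunday. For year 64: 64÷12 = 5 r 4, and 4÷4 = 1, so 5+4+1 = 10.
Sunday + 10 ≡ Wednesday — that's 2164's doomsday.
In March the doomsday date is Mar 14.
Mar 10 is 4 days before Mar 14; 4 mod 7 = 4, so Wednesday − 4 = Saturday.
762 mod 7 = 6, so 762 days before a Saturday is Saturday − 6 = Sunday.

Sunday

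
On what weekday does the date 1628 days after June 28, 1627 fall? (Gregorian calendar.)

Friday

Jun 28, 1627 is a Monday.
1628 mod 7 = 4, so 1628 days after a Monday is Monday + 4 = Friday.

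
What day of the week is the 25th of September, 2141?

Doomsday rule: the anchor day for the 2100s is Sunday. For year 41: 41÷12 = 3 r 5, and 5÷4 = 1, so 3+5+1 = 9.
Sunday + 9 ≡ Tuesday — that's 2141's doomsday.
In September the doomsday date is Sep 5.
Sep 25 is 20 days after Sep 5; 20 mod 7 = 6, so Tuesday + 6 = Monday.

Monday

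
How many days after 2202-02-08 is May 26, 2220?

Feb 8, 2202 → Feb 8, 2203: 365 days.
Feb 8, 2203 → Feb 8, 2204: 365 days.
Feb 8, 2204 → Feb 8, 2205: 366 days (Feb 29, 2204 is in that span).
Feb 8, 2205 → Feb 8, 2206: 365 days.
Feb 8, 2206 → Feb 8, 2207: 365 days.
Feb 8, 2207 → Feb 8, 2208: 365 days.
Feb 8, 2208 → Feb 8, 2209: 366 days (Feb 29, 2208 is in that span).
Feb 8, 2209 → Feb 8, 2210: 365 days.
Feb 8, 2210 → Feb 8, 2211: 365 days.
Feb 8, 2211 → Feb 8, 2212: 365 days.
Feb 8, 2212 → Feb 8, 2213: 366 days (Feb 29, 2212 is in that span).
Feb 8, 2213 → Feb 8, 2214: 365 days.
Feb 8, 2214 → Feb 8, 2215: 365 days.
Feb 8, 2215 → Feb 8, 2216: 365 days.
Feb 8, 2216 → Feb 8, 2217: 366 days (Feb 29, 2216 is in that span).
Feb 8, 2217 → Feb 8, 2218: 365 days.
Feb 8, 2218 → Feb 8, 2219: 365 days.
Feb 8, 2219 → Feb 8, 2220: 365 days.
Feb 8, 2220 → Mar 8, 2220: 29 days (February has 29).
Mar 8, 2220 → Apr 8, 2220: 31 days (March has 31).
Apr 8, 2220 → May 8, 2220: 30 days (April has 30).
May 8, 2220 → May 26, 2220: 18 days.
Total: 6682 days.

6682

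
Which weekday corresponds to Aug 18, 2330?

Monday

Doomsday rule: the anchor day for the 2300s is Wednesday. For year 30: 30÷12 = 2 r 6, and 6÷4 = 1, so 2+6+1 = 9.
Wednesday + 9 ≡ Friday — that's 2330's doomsday.
In August the doomsday date is Aug 8.
Aug 18 is 10 days after Aug 8; 10 mod 7 = 3, so Friday + 3 = Monday.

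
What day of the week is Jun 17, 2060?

Thursday

January 1, 2060 is a Thursday.
Jan 1, 2060 → Feb 1, 2060: 31 days (January has 31).
Feb 1, 2060 → Mar 1, 2060: 29 days (February has 29).
Mar 1, 2060 → Apr 1, 2060: 31 days (March has 31).
Apr 1, 2060 → May 1, 2060: 30 days (April has 30).
May 1, 2060 → Jun 1, 2060: 31 days (May has 31).
Jun 1, 2060 → Jun 17, 2060: 16 days.
Total: 168 days.
168 mod 7 = 0, so Thursday + 0 = Thursday.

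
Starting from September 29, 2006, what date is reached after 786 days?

+365 (one year) → Sep 29, 2007 (421 left).
+366 (one year; includes Feb 29, 2008) → Sep 29, 2008 (55 left).
Sep has 30 days: +2 → Oct 1, 2008 (53 left).
Oct has 31 days: +31 → Nov 1, 2008 (22 left).
+22 → Nov 23, 2008.

November 23, 2008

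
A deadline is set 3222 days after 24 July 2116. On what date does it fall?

May 20, 2125

+365 (one year) → Jul 24, 2117 (2857 left).
+365 (one year) → Jul 24, 2118 (2492 left).
+365 (one year) → Jul 24, 2119 (2127 left).
+366 (one year; includes Feb 29, 2120) → Jul 24, 2120 (1761 left).
+365 (one year) → Jul 24, 2121 (1396 left).
+365 (one year) → Jul 24, 2122 (1031 left).
+365 (one year) → Jul 24, 2123 (666 left).
+366 (one year; includes Feb 29, 2124) → Jul 24, 2124 (300 left).
Jul has 31 days: +8 → Aug 1, 2124 (292 left).
Aug has 31 days: +31 → Sep 1, 2124 (261 left).
Sep has 30 days: +30 → Oct 1, 2124 (231 left).
Oct has 31 days: +31 → Nov 1, 2124 (200 left).
Nov has 30 days: +30 → Dec 1, 2124 (170 left).
Dec has 31 days: +31 → Jan 1, 2125 (139 left).
Jan has 31 days: +31 → Feb 1, 2125 (108 left).
Feb has 28 days: +28 → Mar 1, 2125 (80 left).
Mar has 31 days: +31 → Apr 1, 2125 (49 left).
Apr has 30 days: +30 → May 1, 2125 (19 left).
+19 → May 20, 2125.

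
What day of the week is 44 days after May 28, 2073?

Tuesday

First find the weekday of May 28, 2073. Doomsday rule: the anchor day for the 2000s is Tuesday. For year 73: 73÷12 = 6 r 1, and 1÷4 = 0, so 6+1+0 = 7.
Tuesday + 7 ≡ Tuesday — that's 2073's doomsday.
In May the doomsday date is May 9.
May 28 is 19 days after May 9; 19 mod 7 = 5, so Tuesday + 5 = Sunday.
44 mod 7 = 2, so 44 days after a Sunday is Sunday + 2 = Tuesday.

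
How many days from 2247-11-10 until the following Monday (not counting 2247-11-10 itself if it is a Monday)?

5

Nov 10, 2247 is a Wednesday.
From Wednesday to the next Monday is 5 days.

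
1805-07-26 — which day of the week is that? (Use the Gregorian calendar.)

Doomsday rule: the anchor day for the 1800s is Friday. For year 05: 5÷12 = 0 r 5, and 5÷4 = 1, so 0+5+1 = 6.
Friday + 6 ≡ Thursday — that's 1805's doomsday.
In July the doomsday date is Jul 11.
Jul 26 is 15 days after Jul 11; 15 mod 7 = 1, so Thursday + 1 = Friday.

Friday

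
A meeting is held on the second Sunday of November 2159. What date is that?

November 11, 2159

November 1, 2159 is a Thursday.
The first Sunday is therefore November 4 (3 days later).
The second Sunday is 4 + 1×7 = November 11.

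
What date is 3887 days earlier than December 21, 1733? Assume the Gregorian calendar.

May 1, 1723

−365 (one year) → Dec 21, 1732 (3522 left).
−366 (one year; includes Feb 29, 1732) → Dec 21, 1731 (3156 left).
−365 (one year) → Dec 21, 1730 (2791 left).
−365 (one year) → Dec 21, 1729 (2426 left).
−365 (one year) → Dec 21, 1728 (2061 left).
−366 (one year; includes Feb 29, 1728) → Dec 21, 1727 (1695 left).
−365 (one year) → Dec 21, 1726 (1330 left).
−365 (one year) → Dec 21, 1725 (965 left).
−365 (one year) → Dec 21, 1724 (600 left).
−366 (one year; includes Feb 29, 1724) → Dec 21, 1723 (234 left).
−21 → Nov 30, 1723 (end of Nov, 30 days; 213 left).
−30 → Oct 31, 1723 (end of Oct, 31 days; 183 left).
−31 → Sep 30, 1723 (end of Sep, 30 days; 152 left).
−30 → Aug 31, 1723 (end of Aug, 31 days; 122 left).
−31 → Jul 31, 1723 (end of Jul, 31 days; 91 left).
−31 → Jun 30, 1723 (end of Jun, 30 days; 60 left).
−30 → May 31, 1723 (end of May, 31 days; 30 left).
−30 → May 1, 1723.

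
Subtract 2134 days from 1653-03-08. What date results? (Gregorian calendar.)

May 5, 1647

−365 (one year) → Mar 8, 1652 (1769 left).
−366 (one year; includes Feb 29, 1652) → Mar 8, 1651 (1403 left).
−365 (one year) → Mar 8, 1650 (1038 left).
−365 (one year) → Mar 8, 1649 (673 left).
−365 (one year) → Mar 8, 1648 (308 left).
−8 → Feb 29, 1648 (end of Feb, 29 days; 300 left).
−29 → Jan 31, 1648 (end of Jan, 31 days; 271 left).
−31 → Dec 31, 1647 (end of Dec, 31 days; 240 left).
−31 → Nov 30, 1647 (end of Nov, 30 days; 209 left).
−30 → Oct 31, 1647 (end of Oct, 31 days; 179 left).
−31 → Sep 30, 1647 (end of Sep, 30 days; 148 left).
−30 → Aug 31, 1647 (end of Aug, 31 days; 118 left).
−31 → Jul 31, 1647 (end of Jul, 31 days; 87 left).
−31 → Jun 30, 1647 (end of Jun, 30 days; 56 left).
−30 → May 31, 1647 (end of May, 31 days; 26 left).
−26 → May 5, 1647.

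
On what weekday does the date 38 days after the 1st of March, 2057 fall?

Sunday

Mar 1, 2057 is a Thursday.
38 mod 7 = 3, so 38 days after a Thursday is Thursday + 3 = Sunday.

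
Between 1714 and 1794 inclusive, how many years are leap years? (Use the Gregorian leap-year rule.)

Multiples of 4 in [1714,1794]: 20.
Of those, multiples of 100: 0 (not leap unless ÷400).
Multiples of 400: 0.
Leap years = 20 − 0 + 0 = 20.

20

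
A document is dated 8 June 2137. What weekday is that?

Doomsday rule: the anchor day for the 2100s is Sunday. For year 37: 37÷12 = 3 r 1, and 1÷4 = 0, so 3+1+0 = 4.
Sunday + 4 ≡ Thursday — that's 2137's doomsday.
In June the doomsday date is Jun 6.
Jun 8 is 2 days after Jun 6; 2 mod 7 = 2, so Thursday + 2 = Saturday.

Saturday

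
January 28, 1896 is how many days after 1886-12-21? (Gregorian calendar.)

3325

Dec 21, 1886 → Dec 21, 1887: 365 days.
Dec 21, 1887 → Dec 21, 1888: 366 days (Feb 29, 1888 is in that span).
Dec 21, 1888 → Dec 21, 1889: 365 days.
Dec 21, 1889 → Dec 21, 1890: 365 days.
Dec 21, 1890 → Dec 21, 1891: 365 days.
Dec 21, 1891 → Dec 21, 1892: 366 days (Feb 29, 1892 is in that span).
Dec 21, 1892 → Dec 21, 1893: 365 days.
Dec 21, 1893 → Dec 21, 1894: 365 days.
Dec 21, 1894 → Dec 21, 1895: 365 days.
Dec 21, 1895 → Jan 21, 1896: 31 days (December has 31).
Jan 21, 1896 → Jan 28, 1896: 7 days.
Total: 3325 days.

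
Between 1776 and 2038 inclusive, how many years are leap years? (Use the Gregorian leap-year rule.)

64

Multiples of 4 in [1776,2038]: 66.
Of those, multiples of 100: 3 (not leap unless ÷400).
Multiples of 400: 1.
Leap years = 66 − 3 + 1 = 64.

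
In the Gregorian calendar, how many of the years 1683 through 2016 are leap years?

81

Multiples of 4 in [1683,2016]: 84.
Of those, multiples of 100: 4 (not leap unless ÷400).
Multiples of 400: 1.
Leap years = 84 − 4 + 1 = 81.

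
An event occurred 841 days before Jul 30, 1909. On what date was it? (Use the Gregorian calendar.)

April 11, 1907

−365 (one year) → Jul 30, 1908 (476 left).
−366 (one year; includes Feb 29, 1908) → Jul 30, 1907 (110 left).
−30 → Jun 30, 1907 (end of Jun, 30 days; 80 left).
−30 → May 31, 1907 (end of May, 31 days; 50 left).
−31 → Apr 30, 1907 (end of Apr, 30 days; 19 left).
−19 → Apr 11, 1907.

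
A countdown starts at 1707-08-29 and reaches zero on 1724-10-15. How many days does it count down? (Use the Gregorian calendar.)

6257

Aug 29, 1707 → Aug 29, 1708: 366 days (Feb 29, 1708 is in that span).
Aug 29, 1708 → Aug 29, 1709: 365 days.
Aug 29, 1709 → Aug 29, 1710: 365 days.
Aug 29, 1710 → Aug 29, 1711: 365 days.
Aug 29, 1711 → Aug 29, 1712: 366 days (Feb 29, 1712 is in that span).
Aug 29, 1712 → Aug 29, 1713: 365 days.
Aug 29, 1713 → Aug 29, 1714: 365 days.
Aug 29, 1714 → Aug 29, 1715: 365 days.
Aug 29, 1715 → Aug 29, 1716: 366 days (Feb 29, 1716 is in that span).
Aug 29, 1716 → Aug 29, 1717: 365 days.
Aug 29, 1717 → Aug 29, 1718: 365 days.
Aug 29, 1718 → Aug 29, 1719: 365 days.
Aug 29, 1719 → Aug 29, 1720: 366 days (Feb 29, 1720 is in that span).
Aug 29, 1720 → Aug 29, 1721: 365 days.
Aug 29, 1721 → Aug 29, 1722: 365 days.
Aug 29, 1722 → Aug 29, 1723: 365 days.
Aug 29, 1723 → Aug 29, 1724: 366 days (Feb 29, 1724 is in that span).
Aug 29, 1724 → Sep 29, 1724: 31 days (August has 31).
Sep 29, 1724 → Oct 15, 1724: 16 days.
Total: 6257 days.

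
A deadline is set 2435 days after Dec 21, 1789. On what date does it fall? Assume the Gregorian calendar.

August 21, 1796

+365 (one year) → Dec 21, 1790 (2070 left).
+365 (one year) → Dec 21, 1791 (1705 left).
+366 (one year; includes Feb 29, 1792) → Dec 21, 1792 (1339 left).
+365 (one year) → Dec 21, 1793 (974 left).
+365 (one year) → Dec 21, 1794 (609 left).
+365 (one year) → Dec 21, 1795 (244 left).
Dec has 31 days: +11 → Jan 1, 1796 (233 left).
Jan has 31 days: +31 → Feb 1, 1796 (202 left).
Feb has 29 days: +29 → Mar 1, 1796 (173 left).
Mar has 31 days: +31 → Apr 1, 1796 (142 left).
Apr has 30 days: +30 → May 1, 1796 (112 left).
May has 31 days: +31 → Jun 1, 1796 (81 left).
Jun has 30 days: +30 → Jul 1, 1796 (51 left).
Jul has 31 days: +31 → Aug 1, 1796 (20 left).
+20 → Aug 21, 1796.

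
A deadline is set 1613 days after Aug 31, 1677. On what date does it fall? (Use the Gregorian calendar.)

January 30, 1682

+365 (one year) → Aug 31, 1678 (1248 left).
+365 (one year) → Aug 31, 1679 (883 left).
+366 (one year; includes Feb 29, 1680) → Aug 31, 1680 (517 left).
+365 (one year) → Aug 31, 1681 (152 left).
Aug has 31 days: +1 → Sep 1, 1681 (151 left).
Sep has 30 days: +30 → Oct 1, 1681 (121 left).
Oct has 31 days: +31 → Nov 1, 1681 (90 left).
Nov has 30 days: +30 → Dec 1, 1681 (60 left).
Dec has 31 days: +31 → Jan 1, 1682 (29 left).
+29 → Jan 30, 1682.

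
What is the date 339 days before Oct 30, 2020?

November 26, 2019

−30 → Sep 30, 2020 (end of Sep, 30 days; 309 left).
−30 → Aug 31, 2020 (end of Aug, 31 days; 279 left).
−31 → Jul 31, 2020 (end of Jul, 31 days; 248 left).
−31 → Jun 30, 2020 (end of Jun, 30 days; 217 left).
−30 → May 31, 2020 (end of May, 31 days; 187 left).
−31 → Apr 30, 2020 (end of Apr, 30 days; 156 left).
−30 → Mar 31, 2020 (end of Mar, 31 days; 126 left).
−31 → Feb 29, 2020 (end of Feb, 29 days; 95 left).
−29 → Jan 31, 2020 (end of Jan, 31 days; 66 left).
−31 → Dec 31, 2019 (end of Dec, 31 days; 35 left).
−31 → Nov 30, 2019 (end of Nov, 30 days; 4 left).
−4 → Nov 26, 2019.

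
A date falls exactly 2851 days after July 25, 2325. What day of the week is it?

Jul 25, 2325 is a Saturday.
2851 mod 7 = 2, so 2851 days after a Saturday is Saturday + 2 = Monday.

Monday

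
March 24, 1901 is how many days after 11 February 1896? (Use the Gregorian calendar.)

1867

Feb 11, 1896 → Feb 11, 1897: 366 days (Feb 29, 1896 is in that span).
Feb 11, 1897 → Feb 11, 1898: 365 days.
Feb 11, 1898 → Feb 11, 1899: 365 days.
Feb 11, 1899 → Feb 11, 1900: 365 days.
Feb 11, 1900 → Feb 11, 1901: 365 days.
Feb 11, 1901 → Mar 11, 1901: 28 days (February has 28).
Mar 11, 1901 → Mar 24, 1901: 13 days.
Total: 1867 days.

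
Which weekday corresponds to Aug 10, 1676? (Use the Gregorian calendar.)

Doomsday rule: the anchor day for the 1600s is Tuesday. For year 76: 76÷12 = 6 r 4, and 4÷4 = 1, so 6+4+1 = 11.
Tuesday + 11 ≡ Saturday — that's 1676's doomsday.
In August the doomsday date is Aug 8.
Aug 10 is 2 days after Aug 8; 2 mod 7 = 2, so Saturday + 2 = Monday.

Monday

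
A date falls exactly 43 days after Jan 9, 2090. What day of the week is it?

Tuesday

First find the weekday of Jan 9, 2090. Doomsday rule: the anchor day for the 2000s is Tuesday. For year 90: 90÷12 = 7 r 6, and 6÷4 = 1, so 7+6+1 = 14.
Tuesday + 14 ≡ Tuesday — that's 2090's doomsday.
In January the doomsday date is Jan 3 (2090 is not a leap year).
Jan 9 is 6 days after Jan 3; 6 mod 7 = 6, so Tuesday + 6 = Monday.
43 mod 7 = 1, so 43 days after a Monday is Monday + 1 = Tuesday.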